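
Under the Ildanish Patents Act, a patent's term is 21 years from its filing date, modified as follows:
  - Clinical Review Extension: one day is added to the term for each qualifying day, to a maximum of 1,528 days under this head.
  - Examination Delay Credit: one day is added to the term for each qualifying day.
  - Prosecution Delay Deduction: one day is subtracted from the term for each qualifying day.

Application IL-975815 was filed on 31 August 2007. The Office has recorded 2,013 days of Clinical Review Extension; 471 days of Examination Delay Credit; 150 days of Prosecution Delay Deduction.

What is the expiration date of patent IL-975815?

Base term: filing date + 21 years → 31 August 2028.
Clinical Review Extension: 2013 days claimed exceeds the 1528-day cap, so +1528 days → 6 November 2032.
Examination Delay Credit: +471 days → 20 February 2034.
Prosecution Delay Deduction: −150 days → 23 September 2033.

2033-09-23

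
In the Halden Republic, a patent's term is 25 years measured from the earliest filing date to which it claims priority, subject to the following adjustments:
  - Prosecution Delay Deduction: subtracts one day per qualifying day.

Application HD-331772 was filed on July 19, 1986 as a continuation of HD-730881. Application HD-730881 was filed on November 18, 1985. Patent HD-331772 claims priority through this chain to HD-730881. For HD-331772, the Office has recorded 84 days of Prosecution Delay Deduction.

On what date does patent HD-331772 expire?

Earliest priority filing: 18 November 1985.
Base term: 18 November 1985 + 25 years → 18 November 2010.
Prosecution Delay Deduction: −84 days → 26 August 2010.

2010-08-26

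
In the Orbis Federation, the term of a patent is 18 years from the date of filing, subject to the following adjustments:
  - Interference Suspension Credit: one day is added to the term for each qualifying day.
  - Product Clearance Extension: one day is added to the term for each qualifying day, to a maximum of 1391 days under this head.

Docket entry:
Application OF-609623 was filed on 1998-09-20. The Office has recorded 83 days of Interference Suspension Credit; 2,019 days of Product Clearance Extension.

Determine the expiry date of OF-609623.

October 3, 2020

Base term: filing date + 18 years → 20 September 2016.
Interference Suspension Credit: +83 days → 12 December 2016.
Product Clearance Extension: 2019 days claimed exceeds the 1391-day cap, so +1391 days → 3 October 2020.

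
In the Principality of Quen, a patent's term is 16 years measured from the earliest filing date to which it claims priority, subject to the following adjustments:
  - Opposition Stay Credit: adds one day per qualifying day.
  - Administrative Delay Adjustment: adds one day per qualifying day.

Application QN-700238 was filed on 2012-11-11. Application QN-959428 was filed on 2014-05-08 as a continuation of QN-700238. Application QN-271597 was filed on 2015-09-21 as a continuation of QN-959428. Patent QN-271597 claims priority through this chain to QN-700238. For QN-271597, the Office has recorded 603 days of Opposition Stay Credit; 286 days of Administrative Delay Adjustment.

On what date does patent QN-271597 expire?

Earliest priority filing: 11 November 2012.
Base term: 11 November 2012 + 16 years → 11 November 2028.
Opposition Stay Credit: +603 days → 7 July 2030.
Administrative Delay Adjustment: +286 days → 19 April 2031.

April 19, 2031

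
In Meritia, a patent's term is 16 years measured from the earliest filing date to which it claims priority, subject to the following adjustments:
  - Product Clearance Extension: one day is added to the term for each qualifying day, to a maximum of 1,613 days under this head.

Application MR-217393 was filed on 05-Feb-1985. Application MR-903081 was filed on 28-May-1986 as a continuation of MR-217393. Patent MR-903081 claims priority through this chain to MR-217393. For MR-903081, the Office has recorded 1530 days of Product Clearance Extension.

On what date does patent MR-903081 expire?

April 15, 2005

Earliest priority filing: 5 February 1985.
Base term: 5 February 1985 + 16 years → 5 February 2001.
Product Clearance Extension: 1530 days (within the 1613-day cap) → +1530 days → 15 April 2005.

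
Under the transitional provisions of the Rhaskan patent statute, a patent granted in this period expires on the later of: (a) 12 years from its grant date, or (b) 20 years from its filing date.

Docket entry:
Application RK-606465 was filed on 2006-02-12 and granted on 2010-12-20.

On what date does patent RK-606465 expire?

(a) grant + 12 years → 20 December 2022.
(b) filing + 20 years → 12 February 2026.
Later of the two: 12 February 2026.

2026-02-12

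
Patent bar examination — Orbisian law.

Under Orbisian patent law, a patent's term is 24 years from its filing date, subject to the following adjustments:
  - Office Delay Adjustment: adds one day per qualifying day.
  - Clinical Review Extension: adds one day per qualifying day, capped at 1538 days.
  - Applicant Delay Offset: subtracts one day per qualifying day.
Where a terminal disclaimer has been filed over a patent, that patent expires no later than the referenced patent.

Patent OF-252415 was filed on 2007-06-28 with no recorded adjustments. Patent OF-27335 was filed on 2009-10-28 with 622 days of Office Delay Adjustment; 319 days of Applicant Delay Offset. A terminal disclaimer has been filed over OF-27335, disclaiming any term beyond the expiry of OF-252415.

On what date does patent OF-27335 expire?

Natural term of OF-27335:
  Base: filing + 24 years → 28 October 2033.
  Office Delay Adjustment: +622 days → 12 July 2035.
  Applicant Delay Offset: −319 days → 27 August 2034.
Expiry of referenced patent OF-252415:
  Base: filing + 24 years → 28 June 2031.
Terminal disclaimer: OF-27335 expires on the earlier of 27 August 2034 and 28 June 2031.

2031-06-28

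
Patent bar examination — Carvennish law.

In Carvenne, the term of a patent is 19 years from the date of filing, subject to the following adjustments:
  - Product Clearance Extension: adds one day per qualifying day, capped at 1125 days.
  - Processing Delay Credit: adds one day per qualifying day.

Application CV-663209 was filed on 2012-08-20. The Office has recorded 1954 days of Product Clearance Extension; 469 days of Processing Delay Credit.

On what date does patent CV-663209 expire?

Base term: filing date + 19 years → 20 August 2031.
Product Clearance Extension: 1954 days claimed exceeds the 1125-day cap, so +1125 days → 18 September 2034.
Processing Delay Credit: +469 days → 31 December 2035.

2035-12-31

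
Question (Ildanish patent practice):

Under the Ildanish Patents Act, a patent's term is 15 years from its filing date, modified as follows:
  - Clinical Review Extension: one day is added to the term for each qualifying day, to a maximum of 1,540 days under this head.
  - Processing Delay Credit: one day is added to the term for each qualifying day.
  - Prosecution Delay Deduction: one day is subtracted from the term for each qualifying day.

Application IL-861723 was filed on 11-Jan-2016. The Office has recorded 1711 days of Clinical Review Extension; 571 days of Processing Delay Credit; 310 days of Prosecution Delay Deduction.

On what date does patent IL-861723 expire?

Base term: filing date + 15 years → 11 January 2031.
Clinical Review Extension: 1711 days claimed exceeds the 1540-day cap, so +1540 days → 31 March 2035.
Processing Delay Credit: +571 days → 22 October 2036.
Prosecution Delay Deduction: −310 days → 17 December 2035.

2035-12-17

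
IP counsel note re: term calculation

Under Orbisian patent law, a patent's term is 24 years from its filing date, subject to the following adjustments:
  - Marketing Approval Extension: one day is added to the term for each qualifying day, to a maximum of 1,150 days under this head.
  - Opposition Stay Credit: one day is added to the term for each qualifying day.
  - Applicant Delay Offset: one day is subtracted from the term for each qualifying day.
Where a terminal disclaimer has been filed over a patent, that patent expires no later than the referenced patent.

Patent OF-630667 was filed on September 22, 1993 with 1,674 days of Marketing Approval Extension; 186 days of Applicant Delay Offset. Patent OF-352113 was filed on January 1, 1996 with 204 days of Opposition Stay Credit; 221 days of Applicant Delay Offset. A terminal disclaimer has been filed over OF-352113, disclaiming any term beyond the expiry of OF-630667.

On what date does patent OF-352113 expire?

December 15, 2019

Natural term of OF-352113:
  Base: filing + 24 years → 1 January 2020.
  Opposition Stay Credit: +204 days → 23 July 2020.
  Applicant Delay Offset: −221 days → 15 December 2019.
Expiry of referenced patent OF-630667:
  Base: filing + 24 years → 22 September 2017.
  Marketing Approval Extension: 1674 days claimed exceeds the 1150-day cap, so +1150 days → 15 November 2020.
  Applicant Delay Offset: −186 days → 13 May 2020.
Terminal disclaimer: OF-352113 expires on the earlier of 15 December 2019 and 13 May 2020.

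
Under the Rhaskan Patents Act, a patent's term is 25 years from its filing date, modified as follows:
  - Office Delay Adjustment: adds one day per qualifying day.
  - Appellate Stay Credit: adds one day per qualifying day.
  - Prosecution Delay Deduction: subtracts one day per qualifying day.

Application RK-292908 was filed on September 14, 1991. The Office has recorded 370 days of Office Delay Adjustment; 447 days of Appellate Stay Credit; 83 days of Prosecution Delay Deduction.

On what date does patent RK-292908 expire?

September 18, 2018

Base term: filing date + 25 years → 14 September 2016.
Office Delay Adjustment: +370 days → 19 September 2017.
Appellate Stay Credit: +447 days → 10 December 2018.
Prosecution Delay Deduction: −83 days → 18 September 2018.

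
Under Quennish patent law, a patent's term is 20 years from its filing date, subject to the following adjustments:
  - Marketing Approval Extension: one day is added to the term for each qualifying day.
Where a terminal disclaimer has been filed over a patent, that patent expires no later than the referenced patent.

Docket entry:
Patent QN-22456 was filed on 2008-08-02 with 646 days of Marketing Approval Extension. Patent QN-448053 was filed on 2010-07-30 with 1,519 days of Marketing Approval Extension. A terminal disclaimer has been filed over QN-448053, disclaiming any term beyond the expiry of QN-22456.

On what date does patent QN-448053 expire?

May 10, 2030

Natural term of QN-448053:
  Base: filing + 20 years → 30 July 2030.
  Marketing Approval Extension: +1519 days → 26 September 2034.
Expiry of referenced patent QN-22456:
  Base: filing + 20 years → 2 August 2028.
  Marketing Approval Extension: +646 days → 10 May 2030.
Terminal disclaimer: QN-448053 expires on the earlier of 26 September 2034 and 10 May 2030.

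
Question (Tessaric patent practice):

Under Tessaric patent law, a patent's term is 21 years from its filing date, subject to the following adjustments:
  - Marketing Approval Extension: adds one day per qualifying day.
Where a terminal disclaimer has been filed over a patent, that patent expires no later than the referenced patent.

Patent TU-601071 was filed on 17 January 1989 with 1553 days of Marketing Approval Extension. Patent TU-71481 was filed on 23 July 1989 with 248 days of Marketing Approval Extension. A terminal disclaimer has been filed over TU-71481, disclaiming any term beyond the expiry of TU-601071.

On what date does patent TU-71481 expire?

2011-03-28

Natural term of TU-71481:
  Base: filing + 21 years → 23 July 2010.
  Marketing Approval Extension: +248 days → 28 March 2011.
Expiry of referenced patent TU-601071:
  Base: filing + 21 years → 17 January 2010.
  Marketing Approval Extension: +1553 days → 19 April 2014.
Terminal disclaimer: TU-71481 expires on the earlier of 28 March 2011 and 19 April 2014.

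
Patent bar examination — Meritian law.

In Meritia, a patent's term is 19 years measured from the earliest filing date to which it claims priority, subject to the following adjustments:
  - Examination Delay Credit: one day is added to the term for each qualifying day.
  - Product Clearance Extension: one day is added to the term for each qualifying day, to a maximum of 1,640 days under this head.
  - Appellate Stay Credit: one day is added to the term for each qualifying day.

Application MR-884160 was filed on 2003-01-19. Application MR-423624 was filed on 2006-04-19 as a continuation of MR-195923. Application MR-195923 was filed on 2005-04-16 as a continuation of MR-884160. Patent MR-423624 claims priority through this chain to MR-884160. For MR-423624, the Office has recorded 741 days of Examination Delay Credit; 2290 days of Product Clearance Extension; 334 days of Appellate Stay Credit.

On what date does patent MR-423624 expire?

Earliest priority filing: 19 January 2003.
Base term: 19 January 2003 + 19 years → 19 January 2022.
Examination Delay Credit: +741 days → 30 January 2024.
Product Clearance Extension: 2290 days claimed exceeds the 1640-day cap, so +1640 days → 27 July 2028.
Appellate Stay Credit: +334 days → 26 June 2029.

2029-06-26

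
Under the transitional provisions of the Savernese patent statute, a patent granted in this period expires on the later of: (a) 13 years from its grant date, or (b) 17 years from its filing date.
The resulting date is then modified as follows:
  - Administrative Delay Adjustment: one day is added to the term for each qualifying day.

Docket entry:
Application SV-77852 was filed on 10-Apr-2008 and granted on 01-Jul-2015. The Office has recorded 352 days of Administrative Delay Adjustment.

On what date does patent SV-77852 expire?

(a) grant + 13 years → 1 July 2028.
(b) filing + 17 years → 10 April 2025.
Later of the two: 1 July 2028.
Administrative Delay Adjustment: +352 days → 18 June 2029.

2029-06-18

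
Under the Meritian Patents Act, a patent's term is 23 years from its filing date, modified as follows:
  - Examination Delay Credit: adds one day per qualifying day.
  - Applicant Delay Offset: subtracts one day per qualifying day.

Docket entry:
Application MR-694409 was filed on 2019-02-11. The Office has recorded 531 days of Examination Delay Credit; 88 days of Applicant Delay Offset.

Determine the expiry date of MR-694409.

2043-04-30

Base term: filing date + 23 years → 11 February 2042.
Examination Delay Credit: +531 days → 27 July 2043.
Applicant Delay Offset: −88 days → 30 April 2043.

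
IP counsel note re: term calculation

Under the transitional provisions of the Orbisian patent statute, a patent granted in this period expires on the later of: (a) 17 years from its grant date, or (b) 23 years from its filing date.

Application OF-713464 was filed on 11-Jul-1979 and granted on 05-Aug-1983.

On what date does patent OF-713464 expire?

(a) grant + 17 years → 5 August 2000.
(b) filing + 23 years → 11 July 2002.
Later of the two: 11 July 2002.

July 11, 2002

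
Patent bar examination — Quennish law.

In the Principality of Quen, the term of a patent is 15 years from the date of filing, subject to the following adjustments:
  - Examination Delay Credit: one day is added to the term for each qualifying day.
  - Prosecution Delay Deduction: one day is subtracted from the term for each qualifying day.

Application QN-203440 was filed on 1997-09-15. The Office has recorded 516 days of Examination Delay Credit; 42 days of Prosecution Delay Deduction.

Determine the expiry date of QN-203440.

Base term: filing date + 15 years → 15 September 2012.
Examination Delay Credit: +516 days → 13 February 2014.
Prosecution Delay Deduction: −42 days → 2 January 2014.

2014-01-02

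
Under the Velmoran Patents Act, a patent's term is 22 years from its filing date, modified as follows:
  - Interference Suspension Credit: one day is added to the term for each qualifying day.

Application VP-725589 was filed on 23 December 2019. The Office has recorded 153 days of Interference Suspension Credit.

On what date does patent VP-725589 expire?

Base term: filing date + 22 years → 23 December 2041.
Interference Suspension Credit: +153 days → 25 May 2042.

2042-05-25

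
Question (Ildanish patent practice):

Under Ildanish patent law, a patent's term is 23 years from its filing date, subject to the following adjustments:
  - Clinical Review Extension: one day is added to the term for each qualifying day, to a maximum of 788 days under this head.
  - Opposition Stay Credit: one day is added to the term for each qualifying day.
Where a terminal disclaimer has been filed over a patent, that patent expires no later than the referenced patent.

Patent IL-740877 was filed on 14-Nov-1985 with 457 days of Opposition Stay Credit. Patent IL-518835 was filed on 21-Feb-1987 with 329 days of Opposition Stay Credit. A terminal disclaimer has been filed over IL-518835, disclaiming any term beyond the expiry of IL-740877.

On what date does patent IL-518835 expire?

2010-02-14

Natural term of IL-518835:
  Base: filing + 23 years → 21 February 2010.
  Opposition Stay Credit: +329 days → 16 January 2011.
Expiry of referenced patent IL-740877:
  Base: filing + 23 years → 14 November 2008.
  Opposition Stay Credit: +457 days → 14 February 2010.
Terminal disclaimer: IL-518835 expires on the earlier of 16 January 2011 and 14 February 2010.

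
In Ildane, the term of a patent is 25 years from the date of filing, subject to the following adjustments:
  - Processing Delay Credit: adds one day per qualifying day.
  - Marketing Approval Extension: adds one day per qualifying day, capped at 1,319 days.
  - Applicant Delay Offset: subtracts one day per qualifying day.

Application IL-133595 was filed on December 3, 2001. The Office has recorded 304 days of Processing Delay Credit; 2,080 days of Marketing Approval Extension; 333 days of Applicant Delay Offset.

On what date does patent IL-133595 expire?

Base term: filing date + 25 years → 3 December 2026.
Processing Delay Credit: +304 days → 3 October 2027.
Marketing Approval Extension: 2080 days claimed exceeds the 1319-day cap, so +1319 days → 14 May 2031.
Applicant Delay Offset: −333 days → 15 June 2030.

June 15, 2030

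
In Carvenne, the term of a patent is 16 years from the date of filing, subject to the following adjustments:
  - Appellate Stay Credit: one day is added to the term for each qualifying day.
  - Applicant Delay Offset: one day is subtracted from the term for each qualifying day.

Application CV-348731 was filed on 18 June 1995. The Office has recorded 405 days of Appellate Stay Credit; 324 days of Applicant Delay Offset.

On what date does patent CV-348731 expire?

Base term: filing date + 16 years → 18 June 2011.
Appellate Stay Credit: +405 days → 27 July 2012.
Applicant Delay Offset: −324 days → 7 September 2011.

September 7, 2011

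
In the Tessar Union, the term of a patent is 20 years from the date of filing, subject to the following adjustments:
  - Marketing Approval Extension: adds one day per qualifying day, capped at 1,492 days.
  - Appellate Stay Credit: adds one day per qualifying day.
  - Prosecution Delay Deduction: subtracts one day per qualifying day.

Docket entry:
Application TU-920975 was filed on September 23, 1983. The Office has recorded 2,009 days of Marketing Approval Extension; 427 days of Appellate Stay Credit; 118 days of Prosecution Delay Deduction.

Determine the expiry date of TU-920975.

August 28, 2008

Base term: filing date + 20 years → 23 September 2003.
Marketing Approval Extension: 2009 days claimed exceeds the 1492-day cap, so +1492 days → 24 October 2007.
Appellate Stay Credit: +427 days → 24 December 2008.
Prosecution Delay Deduction: −118 days → 28 August 2008.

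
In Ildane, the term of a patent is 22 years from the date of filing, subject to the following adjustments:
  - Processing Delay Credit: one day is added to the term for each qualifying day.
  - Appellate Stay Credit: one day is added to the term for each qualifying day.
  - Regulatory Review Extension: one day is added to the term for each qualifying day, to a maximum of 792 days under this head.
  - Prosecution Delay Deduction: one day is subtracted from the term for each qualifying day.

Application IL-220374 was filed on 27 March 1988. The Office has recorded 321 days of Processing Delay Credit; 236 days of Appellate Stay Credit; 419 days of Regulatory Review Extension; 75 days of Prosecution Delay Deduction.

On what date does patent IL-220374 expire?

Base term: filing date + 22 years → 27 March 2010.
Processing Delay Credit: +321 days → 11 February 2011.
Appellate Stay Credit: +236 days → 5 October 2011.
Regulatory Review Extension: 419 days (within the 792-day cap) → +419 days → 27 November 2012.
Prosecution Delay Deduction: −75 days → 13 September 2012.

2012-09-13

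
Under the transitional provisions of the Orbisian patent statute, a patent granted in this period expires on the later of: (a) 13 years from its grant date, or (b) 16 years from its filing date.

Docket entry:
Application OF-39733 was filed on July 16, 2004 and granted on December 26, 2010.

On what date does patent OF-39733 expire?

2023-12-26

(a) grant + 13 years → 26 December 2023.
(b) filing + 16 years → 16 July 2020.
Later of the two: 26 December 2023.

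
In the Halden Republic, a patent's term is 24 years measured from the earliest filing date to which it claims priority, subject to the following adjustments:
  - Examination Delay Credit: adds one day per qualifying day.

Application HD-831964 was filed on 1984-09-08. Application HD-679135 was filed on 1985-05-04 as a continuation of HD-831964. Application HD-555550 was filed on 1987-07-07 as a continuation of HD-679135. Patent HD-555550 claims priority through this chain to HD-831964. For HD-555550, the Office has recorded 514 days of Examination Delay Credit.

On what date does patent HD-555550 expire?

February 4, 2010

Earliest priority filing: 8 September 1984.
Base term: 8 September 1984 + 24 years → 8 September 2008.
Examination Delay Credit: +514 days → 4 February 2010.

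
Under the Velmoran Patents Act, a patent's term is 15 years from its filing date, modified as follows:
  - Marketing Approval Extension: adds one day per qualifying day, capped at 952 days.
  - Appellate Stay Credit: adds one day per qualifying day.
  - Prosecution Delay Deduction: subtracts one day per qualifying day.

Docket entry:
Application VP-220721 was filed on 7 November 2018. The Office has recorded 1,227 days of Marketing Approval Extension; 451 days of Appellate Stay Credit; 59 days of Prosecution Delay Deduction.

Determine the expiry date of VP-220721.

2037-07-13

Base term: filing date + 15 years → 7 November 2033.
Marketing Approval Extension: 1227 days claimed exceeds the 952-day cap, so +952 days → 16 June 2036.
Appellate Stay Credit: +451 days → 10 September 2037.
Prosecution Delay Deduction: −59 days → 13 July 2037.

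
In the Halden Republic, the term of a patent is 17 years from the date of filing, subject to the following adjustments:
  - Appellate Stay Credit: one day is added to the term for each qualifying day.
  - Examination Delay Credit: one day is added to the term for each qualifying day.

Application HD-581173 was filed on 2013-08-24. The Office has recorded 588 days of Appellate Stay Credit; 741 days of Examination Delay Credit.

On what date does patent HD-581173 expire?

2034-04-14

Base term: filing date + 17 years → 24 August 2030.
Appellate Stay Credit: +588 days → 3 April 2032.
Examination Delay Credit: +741 days → 14 April 2034.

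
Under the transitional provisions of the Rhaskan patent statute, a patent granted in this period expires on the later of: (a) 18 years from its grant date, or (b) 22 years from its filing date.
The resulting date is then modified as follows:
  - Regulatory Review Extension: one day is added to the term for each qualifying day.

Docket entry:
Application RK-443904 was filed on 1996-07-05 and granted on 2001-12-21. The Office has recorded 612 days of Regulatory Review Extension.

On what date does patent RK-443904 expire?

2021-08-24

(a) grant + 18 years → 21 December 2019.
(b) filing + 22 years → 5 July 2018.
Later of the two: 21 December 2019.
Regulatory Review Extension: +612 days → 24 August 2021.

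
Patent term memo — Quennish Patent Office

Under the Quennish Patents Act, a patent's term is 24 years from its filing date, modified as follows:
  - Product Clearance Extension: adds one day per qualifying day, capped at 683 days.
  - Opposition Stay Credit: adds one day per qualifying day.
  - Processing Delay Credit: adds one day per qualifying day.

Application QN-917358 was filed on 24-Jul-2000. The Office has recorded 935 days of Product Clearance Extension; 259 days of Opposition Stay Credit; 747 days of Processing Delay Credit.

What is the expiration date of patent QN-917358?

Base term: filing date + 24 years → 24 July 2024.
Product Clearance Extension: 935 days claimed exceeds the 683-day cap, so +683 days → 7 June 2026.
Opposition Stay Credit: +259 days → 21 February 2027.
Processing Delay Credit: +747 days → 9 March 2029.

2029-03-09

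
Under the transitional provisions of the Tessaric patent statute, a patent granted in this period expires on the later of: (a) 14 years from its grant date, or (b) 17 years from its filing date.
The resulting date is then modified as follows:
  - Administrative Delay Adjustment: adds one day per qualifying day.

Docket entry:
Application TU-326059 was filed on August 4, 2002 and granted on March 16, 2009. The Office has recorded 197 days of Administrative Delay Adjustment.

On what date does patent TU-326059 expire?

2023-09-29

(a) grant + 14 years → 16 March 2023.
(b) filing + 17 years → 4 August 2019.
Later of the two: 16 March 2023.
Administrative Delay Adjustment: +197 days → 29 September 2023.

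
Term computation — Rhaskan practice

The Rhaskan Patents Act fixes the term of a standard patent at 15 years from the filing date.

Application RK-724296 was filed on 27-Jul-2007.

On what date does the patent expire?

Filing date + 15 years → 27 July 2022.

July 27, 2022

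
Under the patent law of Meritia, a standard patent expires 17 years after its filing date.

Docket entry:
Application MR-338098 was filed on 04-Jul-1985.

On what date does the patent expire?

Filing date + 17 years → 4 July 2002.

July 4, 2002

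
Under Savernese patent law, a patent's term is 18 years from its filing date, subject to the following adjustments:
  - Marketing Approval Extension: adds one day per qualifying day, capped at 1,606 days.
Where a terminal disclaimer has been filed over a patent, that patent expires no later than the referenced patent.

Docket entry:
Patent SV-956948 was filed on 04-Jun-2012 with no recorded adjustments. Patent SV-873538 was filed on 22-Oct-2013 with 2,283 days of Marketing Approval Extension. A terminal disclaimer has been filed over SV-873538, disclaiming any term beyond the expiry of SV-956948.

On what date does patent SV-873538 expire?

June 4, 2030

Natural term of SV-873538:
  Base: filing + 18 years → 22 October 2031.
  Marketing Approval Extension: 2283 days claimed exceeds the 1606-day cap, so +1606 days → 15 March 2036.
Expiry of referenced patent SV-956948:
  Base: filing + 18 years → 4 June 2030.
Terminal disclaimer: SV-873538 expires on the earlier of 15 March 2036 and 4 June 2030.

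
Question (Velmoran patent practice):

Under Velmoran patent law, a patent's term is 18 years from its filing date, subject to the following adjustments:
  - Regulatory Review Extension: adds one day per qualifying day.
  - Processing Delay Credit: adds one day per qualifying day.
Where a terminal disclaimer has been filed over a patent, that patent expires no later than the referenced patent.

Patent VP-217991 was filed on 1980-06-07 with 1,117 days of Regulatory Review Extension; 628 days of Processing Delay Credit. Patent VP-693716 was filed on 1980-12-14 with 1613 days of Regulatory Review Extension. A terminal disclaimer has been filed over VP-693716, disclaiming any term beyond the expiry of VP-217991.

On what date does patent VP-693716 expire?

March 18, 2003

Natural term of VP-693716:
  Base: filing + 18 years → 14 December 1998.
  Regulatory Review Extension: +1613 days → 15 May 2003.
Expiry of referenced patent VP-217991:
  Base: filing + 18 years → 7 June 1998.
  Regulatory Review Extension: +1117 days → 28 June 2001.
  Processing Delay Credit: +628 days → 18 March 2003.
Terminal disclaimer: VP-693716 expires on the earlier of 15 May 2003 and 18 March 2003.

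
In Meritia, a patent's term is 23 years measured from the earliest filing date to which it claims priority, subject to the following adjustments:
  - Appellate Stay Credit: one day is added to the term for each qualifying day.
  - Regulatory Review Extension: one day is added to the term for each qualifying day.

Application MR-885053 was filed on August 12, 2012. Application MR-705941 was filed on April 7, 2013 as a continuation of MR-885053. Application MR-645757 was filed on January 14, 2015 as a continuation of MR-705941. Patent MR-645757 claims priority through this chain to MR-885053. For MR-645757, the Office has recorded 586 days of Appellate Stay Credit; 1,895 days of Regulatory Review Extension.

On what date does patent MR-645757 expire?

2042-05-28

Earliest priority filing: 12 August 2012.
Base term: 12 August 2012 + 23 years → 12 August 2035.
Appellate Stay Credit: +586 days → 20 March 2037.
Regulatory Review Extension: +1895 days → 28 May 2042.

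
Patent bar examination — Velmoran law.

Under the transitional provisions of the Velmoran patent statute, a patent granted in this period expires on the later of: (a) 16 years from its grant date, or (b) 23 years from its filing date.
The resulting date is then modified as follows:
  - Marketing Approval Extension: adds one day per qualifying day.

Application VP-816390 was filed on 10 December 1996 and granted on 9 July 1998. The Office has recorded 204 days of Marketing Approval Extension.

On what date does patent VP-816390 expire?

July 1, 2020

(a) grant + 16 years → 9 July 2014.
(b) filing + 23 years → 10 December 2019.
Later of the two: 10 December 2019.
Marketing Approval Extension: +204 days → 1 July 2020.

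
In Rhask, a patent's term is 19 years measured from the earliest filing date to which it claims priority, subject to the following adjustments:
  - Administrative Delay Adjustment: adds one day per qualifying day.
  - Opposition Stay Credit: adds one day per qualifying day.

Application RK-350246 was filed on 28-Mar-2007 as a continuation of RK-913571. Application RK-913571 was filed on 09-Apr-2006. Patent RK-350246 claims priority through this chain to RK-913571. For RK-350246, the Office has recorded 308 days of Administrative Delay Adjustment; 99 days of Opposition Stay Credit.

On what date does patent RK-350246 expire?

May 21, 2026

Earliest priority filing: 9 April 2006.
Base term: 9 April 2006 + 19 years → 9 April 2025.
Administrative Delay Adjustment: +308 days → 11 February 2026.
Opposition Stay Credit: +99 days → 21 May 2026.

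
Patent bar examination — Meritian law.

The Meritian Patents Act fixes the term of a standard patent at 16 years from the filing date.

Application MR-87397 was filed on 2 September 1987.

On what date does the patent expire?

2003-09-02

Filing date + 16 years → 2 September 2003.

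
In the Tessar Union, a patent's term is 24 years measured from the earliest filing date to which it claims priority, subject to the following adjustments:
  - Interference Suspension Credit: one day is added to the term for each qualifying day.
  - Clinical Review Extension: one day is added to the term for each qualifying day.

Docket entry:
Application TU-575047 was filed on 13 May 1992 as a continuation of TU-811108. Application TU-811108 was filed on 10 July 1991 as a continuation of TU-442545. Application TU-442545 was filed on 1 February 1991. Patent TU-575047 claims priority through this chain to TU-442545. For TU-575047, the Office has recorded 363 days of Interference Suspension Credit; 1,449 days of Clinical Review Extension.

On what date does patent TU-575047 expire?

January 18, 2020

Earliest priority filing: 1 February 1991.
Base term: 1 February 1991 + 24 years → 1 February 2015.
Interference Suspension Credit: +363 days → 30 January 2016.
Clinical Review Extension: +1449 days → 18 January 2020.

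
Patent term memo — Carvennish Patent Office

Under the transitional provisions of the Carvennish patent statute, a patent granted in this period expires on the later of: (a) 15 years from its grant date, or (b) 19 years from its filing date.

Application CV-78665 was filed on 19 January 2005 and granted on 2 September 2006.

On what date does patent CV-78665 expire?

2024-01-19

(a) grant + 15 years → 2 September 2021.
(b) filing + 19 years → 19 January 2024.
Later of the two: 19 January 2024.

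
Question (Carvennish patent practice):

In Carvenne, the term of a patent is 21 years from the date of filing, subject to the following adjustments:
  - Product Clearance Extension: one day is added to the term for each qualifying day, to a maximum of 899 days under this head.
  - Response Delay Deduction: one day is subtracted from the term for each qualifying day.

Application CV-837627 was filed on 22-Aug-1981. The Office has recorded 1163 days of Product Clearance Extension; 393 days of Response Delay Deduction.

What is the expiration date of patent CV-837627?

2004-01-10

Base term: filing date + 21 years → 22 August 2002.
Product Clearance Extension: 1163 days claimed exceeds the 899-day cap, so +899 days → 6 February 2005.
Response Delay Deduction: −393 days → 10 January 2004.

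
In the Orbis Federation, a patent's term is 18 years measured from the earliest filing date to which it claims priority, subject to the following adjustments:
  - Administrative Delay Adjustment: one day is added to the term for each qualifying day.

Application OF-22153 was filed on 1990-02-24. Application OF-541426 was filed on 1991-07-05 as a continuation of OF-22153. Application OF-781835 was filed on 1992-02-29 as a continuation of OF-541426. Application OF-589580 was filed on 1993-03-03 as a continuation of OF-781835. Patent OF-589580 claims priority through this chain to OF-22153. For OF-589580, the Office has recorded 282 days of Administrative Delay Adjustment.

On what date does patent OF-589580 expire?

Earliest priority filing: 24 February 1990.
Base term: 24 February 1990 + 18 years → 24 February 2008.
Administrative Delay Adjustment: +282 days → 2 December 2008.

December 2, 2008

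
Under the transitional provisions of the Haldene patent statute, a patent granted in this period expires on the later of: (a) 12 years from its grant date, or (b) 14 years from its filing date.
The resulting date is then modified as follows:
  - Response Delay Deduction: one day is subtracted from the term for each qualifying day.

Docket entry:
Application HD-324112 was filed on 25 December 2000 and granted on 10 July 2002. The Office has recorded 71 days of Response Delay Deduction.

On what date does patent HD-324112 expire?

2014-10-15

(a) grant + 12 years → 10 July 2014.
(b) filing + 14 years → 25 December 2014.
Later of the two: 25 December 2014.
Response Delay Deduction: −71 days → 15 October 2014.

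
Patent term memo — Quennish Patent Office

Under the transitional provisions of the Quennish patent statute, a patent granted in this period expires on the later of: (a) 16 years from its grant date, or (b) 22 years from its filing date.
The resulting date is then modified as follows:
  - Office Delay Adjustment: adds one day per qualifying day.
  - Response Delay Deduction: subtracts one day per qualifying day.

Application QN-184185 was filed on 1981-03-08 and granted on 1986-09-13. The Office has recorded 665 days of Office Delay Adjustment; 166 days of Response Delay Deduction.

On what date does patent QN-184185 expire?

July 19, 2004

(a) grant + 16 years → 13 September 2002.
(b) filing + 22 years → 8 March 2003.
Later of the two: 8 March 2003.
Office Delay Adjustment: +665 days → 1 January 2005.
Response Delay Deduction: −166 days → 19 July 2004.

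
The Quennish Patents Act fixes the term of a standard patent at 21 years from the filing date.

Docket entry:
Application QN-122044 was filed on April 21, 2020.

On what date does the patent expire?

Filing date + 21 years → 21 April 2041.

2041-04-21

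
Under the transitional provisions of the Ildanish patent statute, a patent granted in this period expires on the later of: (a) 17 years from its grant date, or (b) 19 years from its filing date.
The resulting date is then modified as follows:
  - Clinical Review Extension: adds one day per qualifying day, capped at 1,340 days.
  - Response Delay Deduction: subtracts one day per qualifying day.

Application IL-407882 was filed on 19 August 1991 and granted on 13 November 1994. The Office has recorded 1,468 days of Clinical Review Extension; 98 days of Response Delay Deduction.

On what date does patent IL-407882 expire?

April 8, 2015

(a) grant + 17 years → 13 November 2011.
(b) filing + 19 years → 19 August 2010.
Later of the two: 13 November 2011.
Clinical Review Extension: 1468 days claimed exceeds the 1340-day cap, so +1340 days → 15 July 2015.
Response Delay Deduction: −98 days → 8 April 2015.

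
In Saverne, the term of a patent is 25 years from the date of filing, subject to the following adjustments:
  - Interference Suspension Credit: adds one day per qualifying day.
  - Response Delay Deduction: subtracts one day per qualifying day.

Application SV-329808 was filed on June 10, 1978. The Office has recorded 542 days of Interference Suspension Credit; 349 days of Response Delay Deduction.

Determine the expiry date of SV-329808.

Base term: filing date + 25 years → 10 June 2003.
Interference Suspension Credit: +542 days → 3 December 2004.
Response Delay Deduction: −349 days → 20 December 2003.

2003-12-20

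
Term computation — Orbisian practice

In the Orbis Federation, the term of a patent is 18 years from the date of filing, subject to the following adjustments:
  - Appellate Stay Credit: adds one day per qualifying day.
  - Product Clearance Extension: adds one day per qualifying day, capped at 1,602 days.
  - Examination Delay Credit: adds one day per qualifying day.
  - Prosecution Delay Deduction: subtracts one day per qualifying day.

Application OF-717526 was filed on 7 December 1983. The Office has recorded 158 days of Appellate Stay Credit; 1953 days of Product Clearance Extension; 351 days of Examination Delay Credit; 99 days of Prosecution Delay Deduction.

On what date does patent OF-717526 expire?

June 11, 2007

Base term: filing date + 18 years → 7 December 2001.
Appellate Stay Credit: +158 days → 14 May 2002.
Product Clearance Extension: 1953 days claimed exceeds the 1602-day cap, so +1602 days → 2 October 2006.
Examination Delay Credit: +351 days → 18 September 2007.
Prosecution Delay Deduction: −99 days → 11 June 2007.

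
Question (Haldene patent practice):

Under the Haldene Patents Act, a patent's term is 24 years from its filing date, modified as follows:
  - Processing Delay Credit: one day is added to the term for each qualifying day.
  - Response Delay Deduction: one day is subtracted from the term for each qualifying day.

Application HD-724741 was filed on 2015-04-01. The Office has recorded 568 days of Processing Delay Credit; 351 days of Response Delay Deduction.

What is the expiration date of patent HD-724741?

Base term: filing date + 24 years → 1 April 2039.
Processing Delay Credit: +568 days → 20 October 2040.
Response Delay Deduction: −351 days → 4 November 2039.

2039-11-04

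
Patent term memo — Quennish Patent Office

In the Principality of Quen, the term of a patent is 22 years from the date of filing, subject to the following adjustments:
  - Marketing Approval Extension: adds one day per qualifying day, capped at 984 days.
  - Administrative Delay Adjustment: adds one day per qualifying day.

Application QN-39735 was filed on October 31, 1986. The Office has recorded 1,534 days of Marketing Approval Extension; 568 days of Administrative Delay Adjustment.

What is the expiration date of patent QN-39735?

Base term: filing date + 22 years → 31 October 2008.
Marketing Approval Extension: 1534 days claimed exceeds the 984-day cap, so +984 days → 12 July 2011.
Administrative Delay Adjustment: +568 days → 30 January 2013.

2013-01-30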